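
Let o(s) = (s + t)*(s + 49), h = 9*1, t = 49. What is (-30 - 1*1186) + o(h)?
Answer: 2148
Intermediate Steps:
h = 9
o(s) = (49 + s)² (o(s) = (s + 49)*(s + 49) = (49 + s)*(49 + s) = (49 + s)²)
(-30 - 1*1186) + o(h) = (-30 - 1*1186) + (2401 + 9² + 98*9) = (-30 - 1186) + (2401 + 81 + 882) = -1216 + 3364 = 2148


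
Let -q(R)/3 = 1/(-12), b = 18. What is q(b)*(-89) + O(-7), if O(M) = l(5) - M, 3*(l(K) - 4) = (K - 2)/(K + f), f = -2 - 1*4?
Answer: -49/4 ≈ -12.250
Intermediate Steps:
f = -6 (f = -2 - 4 = -6)
l(K) = 4 + (-2 + K)/(3*(-6 + K)) (l(K) = 4 + ((K - 2)/(K - 6))/3 = 4 + ((-2 + K)/(-6 + K))/3 = 4 + (-2 + K)/(3*(-6 + K)))
q(R) = 1/4 (q(R) = -3/(-12) = -3*(-1/12) = 1/4)
O(M) = 3 - M (O(M) = (-74 + 13*5)/(3*(-6 + 5)) - M = (1/3)*(-74 + 65)/(-1) - M = (1/3)*(-1)*(-9) - M = 3 - M)
q(b)*(-89) + O(-7) = (1/4)*(-89) + (3 - 1*(-7)) = -89/4 + (3 + 7) = -89/4 + 10 = -49/4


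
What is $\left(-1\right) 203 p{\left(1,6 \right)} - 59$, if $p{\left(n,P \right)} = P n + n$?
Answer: $-1480$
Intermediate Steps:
$p{\left(n,P \right)} = n + P n$
$\left(-1\right) 203 p{\left(1,6 \right)} - 59 = \left(-1\right) 203 \cdot 1 \left(1 + 6\right) - 59 = - 203 \cdot 1 \cdot 7 - 59 = \left(-203\right) 7 - 59 = -1421 - 59 = -1480$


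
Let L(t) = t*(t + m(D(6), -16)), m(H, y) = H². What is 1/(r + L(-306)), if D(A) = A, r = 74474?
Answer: 1/157094 ≈ 6.3656e-6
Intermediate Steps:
L(t) = t*(36 + t) (L(t) = t*(t + 6²) = t*(t + 36) = t*(36 + t))
1/(r + L(-306)) = 1/(74474 - 306*(36 - 306)) = 1/(74474 - 306*(-270)) = 1/(74474 + 82620) = 1/157094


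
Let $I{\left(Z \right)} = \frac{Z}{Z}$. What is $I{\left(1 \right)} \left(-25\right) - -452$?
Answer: $427$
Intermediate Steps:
$I{\left(Z \right)} = 1$
$I{\left(1 \right)} \left(-25\right) - -452 = 1 \left(-25\right) - -452 = -25 + 452 = 427$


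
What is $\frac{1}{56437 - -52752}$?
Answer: $\frac{1}{109189} \approx 9.1584 \cdot 10^{-6}$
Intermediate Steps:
$\frac{1}{56437 - -52752} = \frac{1}{56437 + 52752} = \frac{1}{109189}$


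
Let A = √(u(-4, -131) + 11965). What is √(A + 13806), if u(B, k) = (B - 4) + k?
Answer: 3*√(1534 + √146) ≈ 117.96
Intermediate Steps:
u(B, k) = -4 + B + k (u(B, k) = (-4 + B) + k = -4 + B + k)
A = 9*√146 (A = √((-4 - 4 - 131) + 11965) = √(-139 + 11965) = √11826 = 9*√146 ≈ 108.75)
√(A + 13806) = √(9*√146 + 13806) = √(13806 + 9*√146)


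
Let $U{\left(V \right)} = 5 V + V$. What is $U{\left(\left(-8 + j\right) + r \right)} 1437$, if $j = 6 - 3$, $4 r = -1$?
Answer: $- \frac{90531}{2} \approx -45266.0$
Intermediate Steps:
$r = - \frac{1}{4}$ ($r = \frac{1}{4} \left(-1\right) = - \frac{1}{4} \approx -0.25$)
$j = 3$
$U{\left(V \right)} = 6 V$
$U{\left(\left(-8 + j\right) + r \right)} 1437 = 6 \left(\left(-8 + 3\right) - \frac{1}{4}\right) 1437 = 6 \left(-5 - \frac{1}{4}\right) 1437 = 6 \left(- \frac{21}{4}\right) 1437 = \left(- \frac{63}{2}\right) 1437 = - \frac{90531}{2}$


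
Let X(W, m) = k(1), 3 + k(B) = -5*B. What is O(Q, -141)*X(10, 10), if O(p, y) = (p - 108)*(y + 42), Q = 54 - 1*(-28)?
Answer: -20592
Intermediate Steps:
k(B) = -3 - 5*B
X(W, m) = -8 (X(W, m) = -3 - 5*1 = -3 - 5 = -8)
Q = 82 (Q = 54 + 28 = 82)
O(p, y) = (-108 + p)*(42 + y)
O(Q, -141)*X(10, 10) = (-4536 - 108*(-141) + 42*82 + 82*(-141))*(-8) = (-4536 + 15228 + 3444 - 11562)*(-8) = 2574*(-8) = -20592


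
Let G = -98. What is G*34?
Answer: -3332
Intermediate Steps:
G*34 = -98*34 = -3332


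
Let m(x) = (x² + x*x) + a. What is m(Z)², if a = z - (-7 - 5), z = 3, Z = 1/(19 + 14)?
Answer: 266897569/1185921 ≈ 225.06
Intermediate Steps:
Z = 1/33 ≈ 0.030303
a = 15 (a = 3 - (-7 - 5) = 3 - 1*(-12) = 3 + 12 = 15)
m(x) = 15 + 2*x² (m(x) = (x² + x*x) + 15 = (x² + x²) + 15 = 2*x² + 15 = 15 + 2*x²)
m(Z)² = (15 + 2*(1/33)²)² = (15 + 2*(1/1089))² = (15 + 2/1089)² = (16337/1089)² = 266897569/1185921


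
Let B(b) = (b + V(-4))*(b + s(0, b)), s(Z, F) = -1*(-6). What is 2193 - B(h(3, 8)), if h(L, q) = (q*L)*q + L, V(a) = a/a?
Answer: -37203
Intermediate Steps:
s(Z, F) = 6
V(a) = 1
h(L, q) = L + L*q² (h(L, q) = (L*q)*q + L = L*q² + L = L + L*q²)
B(b) = (1 + b)*(6 + b) (B(b) = (b + 1)*(b + 6) = (1 + b)*(6 + b))
2193 - B(h(3, 8)) = 2193 - (6 + (3*(1 + 8²))² + 7*(3*(1 + 8²))) = 2193 - (6 + (3*(1 + 64))² + 7*(3*(1 + 64))) = 2193 - (6 + (3*65)² + 7*(3*65)) = 2193 - (6 + 195² + 7*195) = 2193 - (6 + 38025 + 1365) = 2193 - 1*39396 = 2193 - 39396 = -37203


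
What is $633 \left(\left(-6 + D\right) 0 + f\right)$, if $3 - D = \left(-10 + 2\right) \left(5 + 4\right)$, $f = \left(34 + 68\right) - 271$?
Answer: $-106977$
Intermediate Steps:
$f = -169$ ($f = 102 - 271 = -169$)
$D = 75$ ($D = 3 - \left(-10 + 2\right) \left(5 + 4\right) = 3 - \left(-8\right) 9 = 3 - -72 = 3 + 72 = 75$)
$633 \left(\left(-6 + D\right) 0 + f\right) = 633 \left(\left(-6 + 75\right) 0 - 169\right) = 633 \left(69 \cdot 0 - 169\right) = 633 \left(0 - 169\right) = 633 \left(-169\right) = -106977$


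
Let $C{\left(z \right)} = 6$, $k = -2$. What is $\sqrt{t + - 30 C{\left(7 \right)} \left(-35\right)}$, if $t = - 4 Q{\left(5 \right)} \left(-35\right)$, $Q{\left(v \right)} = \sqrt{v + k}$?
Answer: $2 \sqrt{1575 + 35 \sqrt{3}} \approx 80.886$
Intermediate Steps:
$Q{\left(v \right)} = \sqrt{-2 + v}$ ($Q{\left(v \right)} = \sqrt{v - 2} = \sqrt{-2 + v}$)
$t = 140 \sqrt{3}$ ($t = - 4 \sqrt{-2 + 5} \left(-35\right) = - 4 \sqrt{3} \left(-35\right) = 140 \sqrt{3} \approx 242.49$)
$\sqrt{t + - 30 C{\left(7 \right)} \left(-35\right)} = \sqrt{140 \sqrt{3} + \left(-30\right) 6 \left(-35\right)} = \sqrt{140 \sqrt{3} - -6300} = \sqrt{140 \sqrt{3} + 6300} = \sqrt{6300 + 140 \sqrt{3}}$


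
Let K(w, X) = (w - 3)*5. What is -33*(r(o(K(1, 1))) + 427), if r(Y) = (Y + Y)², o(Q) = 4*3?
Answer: -33099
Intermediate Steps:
K(w, X) = -15 + 5*w (K(w, X) = (-3 + w)*5 = -15 + 5*w)
o(Q) = 12
r(Y) = 4*Y² (r(Y) = (2*Y)² = 4*Y²)
-33*(r(o(K(1, 1))) + 427) = -33*(4*12² + 427) = -33*(4*144 + 427) = -33*(576 + 427) = -33*1003 = -33099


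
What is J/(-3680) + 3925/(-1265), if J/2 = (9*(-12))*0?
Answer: -785/253 ≈ -3.1028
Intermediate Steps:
J = 0 (J = 2*((9*(-12))*0) = 2*(-108*0) = 2*0 = 0)
J/(-3680) + 3925/(-1265) = 0/(-3680) + 3925/(-1265) = 0*(-1/3680) + 3925*(-1/1265) = 0 - 785/253 = -785/253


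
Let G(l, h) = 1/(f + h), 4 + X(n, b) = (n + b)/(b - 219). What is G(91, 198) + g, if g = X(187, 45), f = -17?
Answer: -2893/543 ≈ -5.3278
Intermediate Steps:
X(n, b) = -4 + (b + n)/(-219 + b) (X(n, b) = -4 + (n + b)/(b - 219) = -4 + (b + n)/(-219 + b))
G(l, h) = 1/(-17 + h)
g = -16/3 (g = (876 + 187 - 3*45)/(-219 + 45) = (876 + 187 - 135)/(-174) = -1/174*928 = -16/3 ≈ -5.3333)
G(91, 198) + g = 1/(-17 + 198) - 16/3 = 1/181 - 16/3 = -2893/543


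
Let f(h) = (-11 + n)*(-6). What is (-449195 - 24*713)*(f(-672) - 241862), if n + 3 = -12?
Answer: 112709199742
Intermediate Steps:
n = -15 (n = -3 - 12 = -15)
f(h) = 156 (f(h) = (-11 - 15)*(-6) = -26*(-6) = 156)
(-449195 - 24*713)*(f(-672) - 241862) = (-449195 - 24*713)*(156 - 241862) = (-449195 - 17112)*(-241706) = -466307*(-241706) = 112709199742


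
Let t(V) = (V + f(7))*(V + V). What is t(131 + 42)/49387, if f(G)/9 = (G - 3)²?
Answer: 109682/49387 ≈ 2.2209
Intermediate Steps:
f(G) = 9*(-3 + G)² (f(G) = 9*(G - 3)² = 9*(-3 + G)²)
t(V) = 2*V*(144 + V) (t(V) = (V + 9*(-3 + 7)²)*(V + V) = (V + 9*4²)*(2*V) = (V + 9*16)*(2*V) = (V + 144)*(2*V) = (144 + V)*(2*V) = 2*V*(144 + V))
t(131 + 42)/49387 = (2*(131 + 42)*(144 + (131 + 42)))/49387 = (2*173*(144 + 173))*(1/49387) = (2*173*317)*(1/49387) = 109682*(1/49387) = 109682/49387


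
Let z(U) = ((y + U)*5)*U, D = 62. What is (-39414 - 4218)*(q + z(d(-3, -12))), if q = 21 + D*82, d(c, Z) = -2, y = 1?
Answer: -223177680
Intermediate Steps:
q = 5105 (q = 21 + 62*82 = 21 + 5084 = 5105)
z(U) = U*(5 + 5*U) (z(U) = ((1 + U)*5)*U = (5 + 5*U)*U = U*(5 + 5*U))
(-39414 - 4218)*(q + z(d(-3, -12))) = (-39414 - 4218)*(5105 + 5*(-2)*(1 - 2)) = -43632*(5105 + 5*(-2)*(-1)) = -43632*(5105 + 10) = -43632*5115 = -223177680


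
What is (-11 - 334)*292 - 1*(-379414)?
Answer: 278674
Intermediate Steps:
(-11 - 334)*292 - 1*(-379414) = -345*292 + 379414 = -100740 + 379414 = 278674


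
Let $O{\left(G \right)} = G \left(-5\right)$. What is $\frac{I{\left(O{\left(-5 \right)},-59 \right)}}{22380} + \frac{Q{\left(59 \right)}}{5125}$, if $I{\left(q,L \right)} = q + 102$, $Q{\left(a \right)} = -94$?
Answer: $- \frac{290569}{22939500} \approx -0.012667$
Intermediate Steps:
$O{\left(G \right)} = - 5 G$
$I{\left(q,L \right)} = 102 + q$
$\frac{I{\left(O{\left(-5 \right)},-59 \right)}}{22380} + \frac{Q{\left(59 \right)}}{5125} = \frac{102 - -25}{22380} - \frac{94}{5125} = \left(102 + 25\right) \frac{1}{22380} - \frac{94}{5125} = 127 \cdot \frac{1}{22380} - \frac{94}{5125} = \frac{127}{22380} - \frac{94}{5125} = - \frac{290569}{22939500}$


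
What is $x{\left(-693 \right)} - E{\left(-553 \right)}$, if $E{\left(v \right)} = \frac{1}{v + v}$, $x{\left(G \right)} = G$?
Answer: $- \frac{766457}{1106} \approx -693.0$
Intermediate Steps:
$E{\left(v \right)} = \frac{1}{2 v}$
$x{\left(-693 \right)} - E{\left(-553 \right)} = -693 - \frac{1}{2 \left(-553\right)} = -693 - \frac{1}{2} \left(- \frac{1}{553}\right) = -693 - - \frac{1}{1106} = -693 + \frac{1}{1106} = - \frac{766457}{1106}$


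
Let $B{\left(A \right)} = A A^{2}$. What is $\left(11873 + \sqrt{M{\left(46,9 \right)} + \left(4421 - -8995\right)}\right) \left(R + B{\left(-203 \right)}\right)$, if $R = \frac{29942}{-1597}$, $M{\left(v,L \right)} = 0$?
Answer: $- \frac{158618730990653}{1597} - \frac{26719233722 \sqrt{3354}}{1597} \approx -1.0029 \cdot 10^{11}$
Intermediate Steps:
$B{\left(A \right)} = A^{3}$
$R = - \frac{29942}{1597}$ ($R = 29942 \left(- \frac{1}{1597}\right) = - \frac{29942}{1597} \approx -18.749$)
$\left(11873 + \sqrt{M{\left(46,9 \right)} + \left(4421 - -8995\right)}\right) \left(R + B{\left(-203 \right)}\right) = \left(11873 + \sqrt{0 + \left(4421 - -8995\right)}\right) \left(- \frac{29942}{1597} + \left(-203\right)^{3}\right) = \left(11873 + \sqrt{0 + \left(4421 + 8995\right)}\right) \left(- \frac{29942}{1597} - 8365427\right) = \left(11873 + \sqrt{0 + 13416}\right) \left(- \frac{13359616861}{1597}\right) = \left(11873 + \sqrt{13416}\right) \left(- \frac{13359616861}{1597}\right) = \left(11873 + 2 \sqrt{3354}\right) \left(- \frac{13359616861}{1597}\right) = - \frac{158618730990653}{1597} - \frac{26719233722 \sqrt{3354}}{1597}$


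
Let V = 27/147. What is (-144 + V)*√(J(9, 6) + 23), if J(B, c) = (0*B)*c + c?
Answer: -7047*√29/49 ≈ -774.47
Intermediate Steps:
J(B, c) = c (J(B, c) = 0*c + c = 0 + c = c)
V = 9/49 (V = 27*(1/147) = 9/49 ≈ 0.18367)
(-144 + V)*√(J(9, 6) + 23) = (-144 + 9/49)*√(6 + 23) = -7047*√29/49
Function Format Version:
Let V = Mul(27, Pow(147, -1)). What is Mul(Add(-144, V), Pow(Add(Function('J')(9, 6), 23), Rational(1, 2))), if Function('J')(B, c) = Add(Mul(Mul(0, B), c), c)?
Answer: Mul(Rational(-7047, 49), Pow(29, Rational(1, 2))) ≈ -774.47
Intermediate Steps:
Function('J')(B, c) = c (Function('J')(B, c) = Add(Mul(0, c), c) = Add(0, c) = c)
V = Rational(9, 49) (V = Mul(27, Rational(1, 147)) = Rational(9, 49) ≈ 0.18367)
Mul(Add(-144, V), Pow(Add(Function('J')(9, 6), 23), Rational(1, 2))) = Mul(Add(-144, Rational(9, 49)), Pow(Add(6, 23), Rational(1, 2))) = Mul(Rational(-7047, 49), Pow(29, Rational(1, 2)))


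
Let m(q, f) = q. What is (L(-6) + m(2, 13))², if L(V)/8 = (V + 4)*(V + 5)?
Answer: 324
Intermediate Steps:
L(V) = 8*(4 + V)*(5 + V) (L(V) = 8*((V + 4)*(V + 5)) = 8*((4 + V)*(5 + V)) = 8*(4 + V)*(5 + V))
(L(-6) + m(2, 13))² = ((160 + 8*(-6)² + 72*(-6)) + 2)² = ((160 + 8*36 - 432) + 2)² = ((160 + 288 - 432) + 2)² = (16 + 2)² = 18² = 324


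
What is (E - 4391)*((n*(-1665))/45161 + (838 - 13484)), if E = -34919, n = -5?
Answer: 22449849840110/45161 ≈ 4.9711e+8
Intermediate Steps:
(E - 4391)*((n*(-1665))/45161 + (838 - 13484)) = (-34919 - 4391)*(-5*(-1665)/45161 + (838 - 13484)) = -39310*(8325*(1/45161) - 12646) = -39310*(8325/45161 - 12646) = -39310*(-571097681/45161) = 22449849840110/45161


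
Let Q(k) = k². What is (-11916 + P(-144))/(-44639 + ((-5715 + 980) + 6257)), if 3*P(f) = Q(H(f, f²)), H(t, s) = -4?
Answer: 35732/129351 ≈ 0.27624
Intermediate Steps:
P(f) = 16/3 (P(f) = (⅓)*(-4)² = (⅓)*16 = 16/3)
(-11916 + P(-144))/(-44639 + ((-5715 + 980) + 6257)) = (-11916 + 16/3)/(-44639 + ((-5715 + 980) + 6257)) = -35732/(3*(-44639 + (-4735 + 6257))) = -35732/(3*(-44639 + 1522)) = -35732/3/(-43117) = -35732/3*(-1/43117) = 35732/129351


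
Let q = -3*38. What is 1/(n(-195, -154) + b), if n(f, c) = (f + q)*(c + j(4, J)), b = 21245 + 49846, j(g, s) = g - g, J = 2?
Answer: 1/118677 ≈ 8.4262e-6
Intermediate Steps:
j(g, s) = 0
q = -114
b = 71091
n(f, c) = c*(-114 + f) (n(f, c) = (f - 114)*(c + 0) = (-114 + f)*c = c*(-114 + f))
1/(n(-195, -154) + b) = 1/(-154*(-114 - 195) + 71091) = 1/(-154*(-309) + 71091) = 1/(47586 + 71091) = 1/118677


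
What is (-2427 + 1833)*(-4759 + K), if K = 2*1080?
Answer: 1543806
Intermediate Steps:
K = 2160
(-2427 + 1833)*(-4759 + K) = (-2427 + 1833)*(-4759 + 2160) = -594*(-2599) = 1543806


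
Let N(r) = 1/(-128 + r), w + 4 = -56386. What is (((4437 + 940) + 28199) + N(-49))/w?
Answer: -5942951/9981030 ≈ -0.59542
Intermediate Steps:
w = -56390 (w = -4 - 56386 = -56390)
(((4437 + 940) + 28199) + N(-49))/w = (((4437 + 940) + 28199) + 1/(-128 - 49))/(-56390) = ((5377 + 28199) + 1/(-177))*(-1/56390) = (33576 - 1/177)*(-1/56390) = (5942951/177)*(-1/56390) = -5942951/9981030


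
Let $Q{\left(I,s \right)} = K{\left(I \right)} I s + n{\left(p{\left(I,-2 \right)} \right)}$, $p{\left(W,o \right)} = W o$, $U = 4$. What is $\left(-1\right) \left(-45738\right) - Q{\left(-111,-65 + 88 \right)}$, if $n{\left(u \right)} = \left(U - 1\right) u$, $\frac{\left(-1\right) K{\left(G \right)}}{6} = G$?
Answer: $1745370$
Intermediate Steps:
$K{\left(G \right)} = - 6 G$
$n{\left(u \right)} = 3 u$ ($n{\left(u \right)} = \left(4 - 1\right) u = 3 u$)
$Q{\left(I,s \right)} = - 6 I - 6 s I^{2}$ ($Q{\left(I,s \right)} = - 6 I I s + 3 I \left(-2\right) = - 6 I^{2} s + 3 \left(- 2 I\right) = - 6 s I^{2} - 6 I = - 6 I - 6 s I^{2}$)
$\left(-1\right) \left(-45738\right) - Q{\left(-111,-65 + 88 \right)} = \left(-1\right) \left(-45738\right) - 6 \left(-111\right) \left(-1 - - 111 \left(-65 + 88\right)\right) = 45738 - 6 \left(-111\right) \left(-1 - \left(-111\right) 23\right) = 45738 - 6 \left(-111\right) \left(-1 + 2553\right) = 45738 - 6 \left(-111\right) 2552 = 45738 - -1699632 = 45738 + 1699632 = 1745370$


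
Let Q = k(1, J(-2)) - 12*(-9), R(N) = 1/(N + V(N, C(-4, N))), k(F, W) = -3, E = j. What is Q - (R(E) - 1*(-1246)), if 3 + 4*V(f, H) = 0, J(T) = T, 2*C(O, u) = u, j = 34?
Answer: -151757/133 ≈ -1141.0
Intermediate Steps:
C(O, u) = u/2
E = 34
V(f, H) = -3/4 (V(f, H) = -3/4 + (1/4)*0 = -3/4 + 0 = -3/4)
R(N) = 1/(-3/4 + N) (R(N) = 1/(N - 3/4) = 1/(-3/4 + N))
Q = 105 (Q = -3 - 12*(-9) = -3 + 108 = 105)
Q - (R(E) - 1*(-1246)) = 105 - (4/(-3 + 4*34) - 1*(-1246)) = 105 - (4/(-3 + 136) + 1246) = 105 - (4/133 + 1246) = 105 - 1*165722/133 = 105 - 165722/133 = -151757/133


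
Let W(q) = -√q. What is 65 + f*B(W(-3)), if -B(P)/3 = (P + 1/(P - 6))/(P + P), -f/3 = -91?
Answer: 13*(-16*√3 + 159*I)/(√3 - 6*I) ≈ -334.0 + 36.373*I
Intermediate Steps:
f = 273 (f = -3*(-91) = 273)
B(P) = -3*(P + 1/(-6 + P))/(2*P) (B(P) = -3*(P + 1/(P - 6))/(P + P) = -3*(P + 1/(-6 + P))/(2*P))
65 + f*B(W(-3)) = 65 + 273*(3*(-1 - (-√(-3))² + 6*(-√(-3)))/(2*((-√(-3)))*(-6 - √(-3)))) = 65 + 273*(3*(-1 - (-I*√3)² + 6*(-I*√3))/(2*((-I*√3))*(-6 - I*√3))) = 65 + 273*(3*(I*√3/3)*(-1 - 1*(-3) - 6*I*√3)/(2*(-6 - I*√3))) = 65 + 273*(3*(I*√3/3)*(-1 + 3 - 6*I*√3)/(2*(-6 - I*√3))) = 65 + 273*(3*(I*√3/3)*(2 - 6*I*√3)/(2*(-6 - I*√3))) = 65 + 273*(I*√3*(2 - 6*I*√3)/(2*(-6 - I*√3))) = 65 + 273*I*√3*(2 - 6*I*√3)/(2*(-6 - I*√3))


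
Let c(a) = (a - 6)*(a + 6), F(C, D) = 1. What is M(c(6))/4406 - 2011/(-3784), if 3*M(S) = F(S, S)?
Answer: 13292591/25008456 ≈ 0.53152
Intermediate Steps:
c(a) = (-6 + a)*(6 + a)
M(S) = ⅓ (M(S) = (⅓)*1 = ⅓)
M(c(6))/4406 - 2011/(-3784) = (⅓)/4406 - 2011/(-3784) = (⅓)*(1/4406) - 2011*(-1/3784) = 1/13218 + 2011/3784 = 13292591/25008456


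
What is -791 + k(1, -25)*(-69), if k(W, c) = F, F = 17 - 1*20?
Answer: -584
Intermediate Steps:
F = -3 (F = 17 - 20 = -3)
k(W, c) = -3
-791 + k(1, -25)*(-69) = -791 - 3*(-69) = -791 + 207 = -584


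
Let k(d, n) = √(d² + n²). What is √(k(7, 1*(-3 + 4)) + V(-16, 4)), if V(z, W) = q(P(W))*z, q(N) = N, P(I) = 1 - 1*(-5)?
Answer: √(-96 + 5*√2) ≈ 9.4302*I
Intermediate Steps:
P(I) = 6 (P(I) = 1 + 5 = 6)
V(z, W) = 6*z
√(k(7, 1*(-3 + 4)) + V(-16, 4)) = √(√(7² + (1*(-3 + 4))²) + 6*(-16)) = √(√(49 + (1*1)²) - 96) = √(√(49 + 1²) - 96) = √(√(49 + 1) - 96) = √(√50 - 96) = √(5*√2 - 96) = √(-96 + 5*√2)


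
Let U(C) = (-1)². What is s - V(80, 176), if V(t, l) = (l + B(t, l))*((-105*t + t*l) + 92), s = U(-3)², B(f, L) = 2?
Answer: -1027415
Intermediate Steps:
U(C) = 1
s = 1 (s = 1² = 1)
V(t, l) = (2 + l)*(92 - 105*t + l*t) (V(t, l) = (l + 2)*((-105*t + t*l) + 92) = (2 + l)*((-105*t + l*t) + 92) = (2 + l)*(92 - 105*t + l*t))
s - V(80, 176) = 1 - (184 - 210*80 + 92*176 + 80*176² - 103*176*80) = 1 - (184 - 16800 + 16192 + 80*30976 - 1450240) = 1 - (184 - 16800 + 16192 + 2478080 - 1450240) = 1 - 1*1027416 = 1 - 1027416 = -1027415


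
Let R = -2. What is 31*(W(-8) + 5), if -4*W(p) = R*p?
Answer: 31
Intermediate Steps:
W(p) = p/2 (W(p) = -(-1)*p/2 = p/2)
31*(W(-8) + 5) = 31*((1/2)*(-8) + 5) = 31*(-4 + 5) = 31*1 = 31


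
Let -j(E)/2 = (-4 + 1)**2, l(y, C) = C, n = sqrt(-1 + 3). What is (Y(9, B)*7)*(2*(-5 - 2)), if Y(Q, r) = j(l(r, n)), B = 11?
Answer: 1764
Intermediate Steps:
n = sqrt(2) ≈ 1.4142
j(E) = -18 (j(E) = -2*(-4 + 1)**2 = -2*(-3)**2 = -2*9 = -18)
Y(Q, r) = -18
(Y(9, B)*7)*(2*(-5 - 2)) = (-18*7)*(2*(-5 - 2)) = -252*(-7) = -126*(-14) = 1764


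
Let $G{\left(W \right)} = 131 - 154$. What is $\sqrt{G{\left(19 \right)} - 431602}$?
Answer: $5 i \sqrt{17265} \approx 656.98 i$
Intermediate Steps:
$G{\left(W \right)} = -23$
$\sqrt{G{\left(19 \right)} - 431602} = \sqrt{-23 - 431602} = \sqrt{-431625} = 5 i \sqrt{17265}$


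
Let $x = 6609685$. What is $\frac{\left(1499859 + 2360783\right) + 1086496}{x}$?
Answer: $\frac{4947138}{6609685} \approx 0.74847$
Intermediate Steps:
$\frac{\left(1499859 + 2360783\right) + 1086496}{x} = \frac{\left(1499859 + 2360783\right) + 1086496}{6609685} = \left(3860642 + 1086496\right) \frac{1}{6609685} = 4947138 \cdot \frac{1}{6609685} = \frac{4947138}{6609685}$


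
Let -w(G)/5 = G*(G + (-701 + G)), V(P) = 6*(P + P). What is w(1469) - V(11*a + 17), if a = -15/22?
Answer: -16430879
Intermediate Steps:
a = -15/22 (a = -15*1/22 = -15/22 ≈ -0.68182)
V(P) = 12*P (V(P) = 6*(2*P) = 12*P)
w(G) = -5*G*(-701 + 2*G) (w(G) = -5*G*(G + (-701 + G)) = -5*G*(-701 + 2*G))
w(1469) - V(11*a + 17) = 5*1469*(701 - 2*1469) - 12*(11*(-15/22) + 17) = 5*1469*(701 - 2938) - 12*(-15/2 + 17) = 5*1469*(-2237) - 12*19/2 = -16430765 - 1*114 = -16430765 - 114 = -16430879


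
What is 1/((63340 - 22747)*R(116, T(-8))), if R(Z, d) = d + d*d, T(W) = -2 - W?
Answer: 1/1704906 ≈ 5.8654e-7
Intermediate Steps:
T(W) = -2 - W
R(Z, d) = d + d²
1/((63340 - 22747)*R(116, T(-8))) = 1/((63340 - 22747)*(((-2 - 1*(-8))*(1 + (-2 - 1*(-8)))))) = 1/(40593*(((-2 + 8)*(1 + (-2 + 8))))) = 1/(40593*((6*(1 + 6)))) = 1/(40593*((6*7))) = (1/40593)/42 = (1/40593)*(1/42) = 1/1704906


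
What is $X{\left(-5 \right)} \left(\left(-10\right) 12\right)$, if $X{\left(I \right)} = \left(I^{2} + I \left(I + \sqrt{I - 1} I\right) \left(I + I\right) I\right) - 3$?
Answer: $-152640 - 150000 i \sqrt{6} \approx -1.5264 \cdot 10^{5} - 3.6742 \cdot 10^{5} i$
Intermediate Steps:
$X{\left(I \right)} = -3 + I^{2} + 2 I^{3} \left(I + I \sqrt{-1 + I}\right)$ ($X{\left(I \right)} = \left(I^{2} + I \left(I + \sqrt{-1 + I} I\right) 2 I I\right) - 3 = \left(I^{2} + I \left(I + I \sqrt{-1 + I}\right) 2 I I\right) - 3 = \left(I^{2} + I 2 I \left(I + I \sqrt{-1 + I}\right) I\right) - 3 = \left(I^{2} + 2 I^{2} \left(I + I \sqrt{-1 + I}\right) I\right) - 3 = \left(I^{2} + 2 I^{3} \left(I + I \sqrt{-1 + I}\right)\right) - 3 = -3 + I^{2} + 2 I^{3} \left(I + I \sqrt{-1 + I}\right)$)
$X{\left(-5 \right)} \left(\left(-10\right) 12\right) = \left(-3 + \left(-5\right)^{2} + 2 \left(-5\right)^{4} + 2 \left(-5\right)^{4} \sqrt{-1 - 5}\right) \left(\left(-10\right) 12\right) = \left(-3 + 25 + 2 \cdot 625 + 2 \cdot 625 \sqrt{-6}\right) \left(-120\right) = \left(-3 + 25 + 1250 + 2 \cdot 625 i \sqrt{6}\right) \left(-120\right) = \left(-3 + 25 + 1250 + 1250 i \sqrt{6}\right) \left(-120\right) = \left(1272 + 1250 i \sqrt{6}\right) \left(-120\right) = -152640 - 150000 i \sqrt{6}$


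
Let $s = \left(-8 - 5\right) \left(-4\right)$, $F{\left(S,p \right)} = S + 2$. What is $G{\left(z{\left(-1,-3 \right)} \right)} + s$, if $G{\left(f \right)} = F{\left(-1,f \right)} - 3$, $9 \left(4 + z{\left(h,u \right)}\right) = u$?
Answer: $50$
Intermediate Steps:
$z{\left(h,u \right)} = -4 + \frac{u}{9}$
$F{\left(S,p \right)} = 2 + S$
$s = 52$ ($s = \left(-13\right) \left(-4\right) = 52$)
$G{\left(f \right)} = -2$ ($G{\left(f \right)} = \left(2 - 1\right) - 3 = 1 - 3 = -2$)
$G{\left(z{\left(-1,-3 \right)} \right)} + s = -2 + 52 = 50$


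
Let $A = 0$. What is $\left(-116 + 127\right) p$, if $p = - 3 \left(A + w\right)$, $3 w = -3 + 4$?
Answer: $-11$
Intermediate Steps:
$w = \frac{1}{3}$ ($w = \frac{-3 + 4}{3} = \frac{1}{3} \cdot 1 = \frac{1}{3} \approx 0.33333$)
$p = -1$ ($p = - 3 \left(0 + \frac{1}{3}\right) = \left(-3\right) \frac{1}{3} = -1$)
$\left(-116 + 127\right) p = \left(-116 + 127\right) \left(-1\right) = 11 \left(-1\right) = -11$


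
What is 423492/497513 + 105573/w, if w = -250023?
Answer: 17786266789/41463230933 ≈ 0.42896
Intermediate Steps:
423492/497513 + 105573/w = 423492/497513 + 105573/(-250023) = 423492*(1/497513) + 105573*(-1/250023) = 423492/497513 - 35191/83341 = 17786266789/41463230933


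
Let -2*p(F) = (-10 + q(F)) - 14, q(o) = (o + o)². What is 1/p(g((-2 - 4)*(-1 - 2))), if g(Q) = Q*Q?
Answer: -1/209940 ≈ -4.7633e-6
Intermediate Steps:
q(o) = 4*o² (q(o) = (2*o)² = 4*o²)
g(Q) = Q²
p(F) = 12 - 2*F² (p(F) = -((-10 + 4*F²) - 14)/2 = -(-24 + 4*F²)/2 = 12 - 2*F²)
1/p(g((-2 - 4)*(-1 - 2))) = 1/(12 - 2*(-1 - 2)⁴*(-2 - 4)⁴) = 1/(12 - 2*((-6*(-3))²)²) = 1/(12 - 2*(18²)²) = 1/(12 - 2*324²) = 1/(12 - 2*104976) = 1/(12 - 209952) = 1/(-209940) = -1/209940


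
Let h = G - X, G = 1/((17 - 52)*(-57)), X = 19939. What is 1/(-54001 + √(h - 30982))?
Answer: -107731995/5817737049389 - I*√202666851030/5817737049389 ≈ -1.8518e-5 - 7.7382e-8*I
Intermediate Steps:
G = 1/1995 (G = 1/(-35*(-57)) = 1/1995 ≈ 0.00050125)
h = -39778304/1995 (h = 1/1995 - 1*19939 = 1/1995 - 19939 = -39778304/1995 ≈ -19939.)
1/(-54001 + √(h - 30982)) = 1/(-54001 + √(-39778304/1995 - 30982)) = 1/(-54001 + √(-101587394/1995)) = 1/(-54001 + I*√202666851030/1995)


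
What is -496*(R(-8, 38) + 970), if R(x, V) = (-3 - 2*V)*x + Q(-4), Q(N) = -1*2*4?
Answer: -790624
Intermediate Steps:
Q(N) = -8 (Q(N) = -2*4 = -8)
R(x, V) = -8 + x*(-3 - 2*V) (R(x, V) = (-3 - 2*V)*x - 8 = x*(-3 - 2*V) - 8 = -8 + x*(-3 - 2*V))
-496*(R(-8, 38) + 970) = -496*((-8 - 3*(-8) - 2*38*(-8)) + 970) = -496*((-8 + 24 + 608) + 970) = -496*(624 + 970) = -496*1594 = -790624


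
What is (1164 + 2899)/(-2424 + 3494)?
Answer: 4063/1070 ≈ 3.7972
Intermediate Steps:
(1164 + 2899)/(-2424 + 3494) = 4063/1070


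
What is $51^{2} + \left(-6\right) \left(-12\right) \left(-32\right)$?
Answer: $297$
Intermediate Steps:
$51^{2} + \left(-6\right) \left(-12\right) \left(-32\right) = 2601 + 72 \left(-32\right) = 2601 - 2304 = 297$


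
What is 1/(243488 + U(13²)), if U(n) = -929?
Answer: 1/242559 ≈ 4.1227e-6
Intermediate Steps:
1/(243488 + U(13²)) = 1/(243488 - 929) = 1/242559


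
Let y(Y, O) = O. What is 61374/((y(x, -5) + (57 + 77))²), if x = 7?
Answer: 20458/5547 ≈ 3.6881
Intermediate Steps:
61374/((y(x, -5) + (57 + 77))²) = 61374/((-5 + (57 + 77))²) = 61374/((-5 + 134)²) = 61374/(129²) = 61374/16641 = 61374*(1/16641) = 20458/5547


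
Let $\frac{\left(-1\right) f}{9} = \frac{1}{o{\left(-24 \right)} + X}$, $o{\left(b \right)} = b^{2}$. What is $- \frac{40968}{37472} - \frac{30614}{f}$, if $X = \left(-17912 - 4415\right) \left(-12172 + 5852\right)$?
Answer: $\frac{20234206958916727}{42156} \approx 4.7998 \cdot 10^{11}$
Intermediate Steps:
$X = 141106640$ ($X = \left(-22327\right) \left(-6320\right) = 141106640$)
$f = - \frac{9}{141107216}$ ($f = - \frac{9}{\left(-24\right)^{2} + 141106640} = - \frac{9}{576 + 141106640} = - \frac{9}{141107216} \approx -6.3781 \cdot 10^{-8}$)
$- \frac{40968}{37472} - \frac{30614}{f} = - \frac{40968}{37472} - \frac{30614}{- \frac{9}{141107216}} = \left(-40968\right) \frac{1}{37472} - - \frac{4319856310624}{9} = - \frac{5121}{4684} + \frac{4319856310624}{9} = \frac{20234206958916727}{42156}$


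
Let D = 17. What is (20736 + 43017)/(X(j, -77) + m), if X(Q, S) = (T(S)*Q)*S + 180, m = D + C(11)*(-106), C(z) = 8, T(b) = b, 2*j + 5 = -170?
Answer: -127506/1038877 ≈ -0.12273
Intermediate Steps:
j = -175/2 (j = -5/2 + (1/2)*(-170) = -5/2 - 85 = -175/2 ≈ -87.500)
m = -831 (m = 17 + 8*(-106) = 17 - 848 = -831)
X(Q, S) = 180 + Q*S**2 (X(Q, S) = (S*Q)*S + 180 = (Q*S)*S + 180 = Q*S**2 + 180 = 180 + Q*S**2)
(20736 + 43017)/(X(j, -77) + m) = (20736 + 43017)/((180 - 175/2*(-77)**2) - 831) = 63753/((180 - 175/2*5929) - 831) = 63753/((180 - 1037575/2) - 831) = 63753/(-1037215/2 - 831) = 63753/(-1038877/2) = 63753*(-2/1038877) = -127506/1038877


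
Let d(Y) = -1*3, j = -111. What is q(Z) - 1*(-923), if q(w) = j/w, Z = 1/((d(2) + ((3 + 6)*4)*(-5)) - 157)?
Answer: 38663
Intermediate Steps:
d(Y) = -3
Z = -1/340 (Z = 1/((-3 + ((3 + 6)*4)*(-5)) - 157) = 1/((-3 + (9*4)*(-5)) - 157) = 1/((-3 + 36*(-5)) - 157) = 1/((-3 - 180) - 157) = 1/(-183 - 157) = 1/(-340) = -1/340 ≈ -0.0029412)
q(w) = -111/w
q(Z) - 1*(-923) = -111/(-1/340) - 1*(-923) = -111*(-340) + 923 = 37740 + 923 = 38663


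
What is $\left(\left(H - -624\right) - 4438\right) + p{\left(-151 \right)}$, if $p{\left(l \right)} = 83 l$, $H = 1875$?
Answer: $-14472$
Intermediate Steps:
$\left(\left(H - -624\right) - 4438\right) + p{\left(-151 \right)} = \left(\left(1875 - -624\right) - 4438\right) + 83 \left(-151\right) = \left(\left(1875 + 624\right) - 4438\right) - 12533 = \left(2499 - 4438\right) - 12533 = -1939 - 12533 = -14472$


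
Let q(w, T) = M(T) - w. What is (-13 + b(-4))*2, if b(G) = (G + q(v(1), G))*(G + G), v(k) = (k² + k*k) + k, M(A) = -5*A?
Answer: -234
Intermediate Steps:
v(k) = k + 2*k² (v(k) = (k² + k²) + k = 2*k² + k = k + 2*k²)
q(w, T) = -w - 5*T (q(w, T) = -5*T - w = -w - 5*T)
b(G) = 2*G*(-3 - 4*G) (b(G) = (G + (-(1 + 2*1) - 5*G))*(G + G) = (G + (-(1 + 2) - 5*G))*(2*G) = (G + (-3 - 5*G))*(2*G) = (-3 - 4*G)*(2*G) = 2*G*(-3 - 4*G))
(-13 + b(-4))*2 = (-13 - 2*(-4)*(3 + 4*(-4)))*2 = (-13 - 2*(-4)*(3 - 16))*2 = (-13 - 2*(-4)*(-13))*2 = (-13 - 104)*2 = -117*2 = -234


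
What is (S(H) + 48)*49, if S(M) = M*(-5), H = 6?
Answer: 882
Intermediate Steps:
S(M) = -5*M
(S(H) + 48)*49 = (-5*6 + 48)*49 = (-30 + 48)*49 = 18*49 = 882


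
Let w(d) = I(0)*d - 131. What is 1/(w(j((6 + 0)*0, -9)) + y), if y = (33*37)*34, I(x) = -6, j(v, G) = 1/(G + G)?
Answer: 3/124150 ≈ 2.4164e-5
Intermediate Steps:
j(v, G) = 1/(2*G)
y = 41514 (y = 1221*34 = 41514)
w(d) = -131 - 6*d (w(d) = -6*d - 131 = -131 - 6*d)
1/(w(j((6 + 0)*0, -9)) + y) = 1/((-131 - 3/(-9)) + 41514) = 1/((-131 - 3*(-1)/9) + 41514) = 1/((-131 - 6*(-1/18)) + 41514) = 1/((-131 + ⅓) + 41514) = 1/(-392/3 + 41514) = 1/(124150/3) = 3/124150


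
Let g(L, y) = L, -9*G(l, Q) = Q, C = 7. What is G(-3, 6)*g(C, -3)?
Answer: -14/3 ≈ -4.6667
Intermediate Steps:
G(l, Q) = -Q/9
G(-3, 6)*g(C, -3) = -⅑*6*7 = -⅔*7 = -14/3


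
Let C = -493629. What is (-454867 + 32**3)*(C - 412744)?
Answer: 382579136927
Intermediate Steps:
(-454867 + 32**3)*(C - 412744) = (-454867 + 32**3)*(-493629 - 412744) = (-454867 + 32768)*(-906373) = -422099*(-906373) = 382579136927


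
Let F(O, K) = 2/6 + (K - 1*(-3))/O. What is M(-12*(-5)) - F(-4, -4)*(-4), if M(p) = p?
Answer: 187/3 ≈ 62.333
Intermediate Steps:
F(O, K) = ⅓ + (3 + K)/O (F(O, K) = 2*(⅙) + (K + 3)/O = ⅓ + (3 + K)/O)
M(-12*(-5)) - F(-4, -4)*(-4) = -12*(-5) - (3 - 4 + (⅓)*(-4))/(-4)*(-4) = 60 - (-(3 - 4 - 4/3)/4)*(-4) = 60 - (-¼*(-7/3))*(-4) = 60 - 7*(-4)/12 = 60 - 1*(-7/3) = 60 + 7/3 = 187/3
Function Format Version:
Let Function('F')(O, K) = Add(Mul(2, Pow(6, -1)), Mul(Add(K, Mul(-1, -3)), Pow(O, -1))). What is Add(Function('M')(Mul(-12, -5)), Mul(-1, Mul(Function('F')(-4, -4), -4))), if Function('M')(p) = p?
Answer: Rational(187, 3) ≈ 62.333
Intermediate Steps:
Function('F')(O, K) = Add(Rational(1, 3), Mul(Pow(O, -1), Add(3, K))) (Function('F')(O, K) = Add(Mul(2, Rational(1, 6)), Mul(Add(K, 3), Pow(O, -1))) = Add(Rational(1, 3), Mul(Add(3, K), Pow(O, -1))) = Add(Rational(1, 3), Mul(Pow(O, -1), Add(3, K))))
Add(Function('M')(Mul(-12, -5)), Mul(-1, Mul(Function('F')(-4, -4), -4))) = Add(Mul(-12, -5), Mul(-1, Mul(Mul(Pow(-4, -1), Add(3, -4, Mul(Rational(1, 3), -4))), -4))) = Add(60, Mul(-1, Mul(Mul(Rational(-1, 4), Add(3, -4, Rational(-4, 3))), -4))) = Add(60, Mul(-1, Mul(Mul(Rational(-1, 4), Rational(-7, 3)), -4))) = Add(60, Mul(-1, Mul(Rational(7, 12), -4))) = Add(60, Mul(-1, Rational(-7, 3))) = Add(60, Rational(7, 3)) = Rational(187, 3)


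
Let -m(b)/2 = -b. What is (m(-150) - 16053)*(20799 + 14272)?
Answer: -573516063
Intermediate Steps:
m(b) = 2*b (m(b) = -(-2)*b = 2*b)
(m(-150) - 16053)*(20799 + 14272) = (2*(-150) - 16053)*(20799 + 14272) = (-300 - 16053)*35071 = -16353*35071 = -573516063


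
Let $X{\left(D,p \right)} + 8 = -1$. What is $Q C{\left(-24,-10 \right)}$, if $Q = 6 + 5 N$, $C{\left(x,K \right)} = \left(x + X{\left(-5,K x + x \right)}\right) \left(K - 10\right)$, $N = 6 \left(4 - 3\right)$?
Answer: $23760$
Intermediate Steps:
$N = 6$ ($N = 6 \cdot 1 = 6$)
$X{\left(D,p \right)} = -9$ ($X{\left(D,p \right)} = -8 - 1 = -9$)
$C{\left(x,K \right)} = \left(-10 + K\right) \left(-9 + x\right)$ ($C{\left(x,K \right)} = \left(x - 9\right) \left(K - 10\right) = \left(-9 + x\right) \left(-10 + K\right) = \left(-10 + K\right) \left(-9 + x\right)$)
$Q = 36$ ($Q = 6 + 5 \cdot 6 = 6 + 30 = 36$)
$Q C{\left(-24,-10 \right)} = 36 \left(90 - -240 - -90 - -240\right) = 36 \left(90 + 240 + 90 + 240\right) = 36 \cdot 660 = 23760$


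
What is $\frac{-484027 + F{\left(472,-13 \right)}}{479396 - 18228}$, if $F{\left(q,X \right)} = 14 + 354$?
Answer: $- \frac{483659}{461168} \approx -1.0488$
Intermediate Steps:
$F{\left(q,X \right)} = 368$
$\frac{-484027 + F{\left(472,-13 \right)}}{479396 - 18228} = \frac{-484027 + 368}{479396 - 18228} = - \frac{483659}{461168}$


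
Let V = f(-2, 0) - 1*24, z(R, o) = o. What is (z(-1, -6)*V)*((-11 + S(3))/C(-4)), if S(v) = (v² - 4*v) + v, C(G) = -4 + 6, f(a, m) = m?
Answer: -792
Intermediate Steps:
V = -24 (V = 0 - 1*24 = 0 - 24 = -24)
C(G) = 2
S(v) = v² - 3*v
(z(-1, -6)*V)*((-11 + S(3))/C(-4)) = (-6*(-24))*((-11 + 3*(-3 + 3))/2) = 144*((-11 + 3*0)*(½)) = 144*((-11 + 0)*(½)) = 144*(-11*½) = 144*(-11/2) = -792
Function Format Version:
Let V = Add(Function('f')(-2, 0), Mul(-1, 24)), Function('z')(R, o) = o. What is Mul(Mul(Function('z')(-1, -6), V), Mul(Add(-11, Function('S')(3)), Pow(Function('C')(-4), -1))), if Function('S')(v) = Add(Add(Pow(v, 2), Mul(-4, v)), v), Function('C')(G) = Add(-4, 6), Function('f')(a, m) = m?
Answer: -792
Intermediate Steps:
V = -24 (V = Add(0, Mul(-1, 24)) = Add(0, -24) = -24)
Function('C')(G) = 2
Function('S')(v) = Add(Pow(v, 2), Mul(-3, v))
Mul(Mul(Function('z')(-1, -6), V), Mul(Add(-11, Function('S')(3)), Pow(Function('C')(-4), -1))) = Mul(Mul(-6, -24), Mul(Add(-11, Mul(3, Add(-3, 3))), Pow(2, -1))) = Mul(144, Mul(Add(-11, Mul(3, 0)), Rational(1, 2))) = Mul(144, Mul(Add(-11, 0), Rational(1, 2))) = Mul(144, Mul(-11, Rational(1, 2))) = Mul(144, Rational(-11, 2)) = -792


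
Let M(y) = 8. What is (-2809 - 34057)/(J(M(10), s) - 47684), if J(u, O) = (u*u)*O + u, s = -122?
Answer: 18433/27742 ≈ 0.66444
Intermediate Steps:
J(u, O) = u + O*u**2 (J(u, O) = u**2*O + u = O*u**2 + u = u + O*u**2)
(-2809 - 34057)/(J(M(10), s) - 47684) = (-2809 - 34057)/(8*(1 - 122*8) - 47684) = -36866/(8*(1 - 976) - 47684) = -36866/(8*(-975) - 47684) = -36866/(-7800 - 47684) = -36866/(-55484) = -36866*(-1/55484) = 18433/27742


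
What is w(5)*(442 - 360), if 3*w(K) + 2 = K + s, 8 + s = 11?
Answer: 164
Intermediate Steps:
s = 3 (s = -8 + 11 = 3)
w(K) = 1/3 + K/3 (w(K) = -2/3 + (K + 3)/3 = -2/3 + (3 + K)/3 = -2/3 + (1 + K/3) = 1/3 + K/3)
w(5)*(442 - 360) = (1/3 + (1/3)*5)*(442 - 360) = (1/3 + 5/3)*82 = 2*82 = 164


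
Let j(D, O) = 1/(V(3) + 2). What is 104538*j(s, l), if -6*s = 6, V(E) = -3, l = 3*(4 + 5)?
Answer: -104538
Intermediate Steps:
l = 27 (l = 3*9 = 27)
s = -1 (s = -⅙*6 = -1)
j(D, O) = -1 (j(D, O) = 1/(-3 + 2) = 1/(-1) = -1)
104538*j(s, l) = 104538*(-1) = -104538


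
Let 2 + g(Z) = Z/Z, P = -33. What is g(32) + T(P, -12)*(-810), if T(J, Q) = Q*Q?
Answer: -116641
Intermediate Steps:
g(Z) = -1 (g(Z) = -2 + Z/Z = -2 + 1 = -1)
T(J, Q) = Q**2
g(32) + T(P, -12)*(-810) = -1 + (-12)**2*(-810) = -1 + 144*(-810) = -1 - 116640 = -116641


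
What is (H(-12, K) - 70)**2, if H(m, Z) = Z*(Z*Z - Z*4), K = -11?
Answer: 3553225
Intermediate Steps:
H(m, Z) = Z*(Z**2 - 4*Z)
(H(-12, K) - 70)**2 = ((-11)**2*(-4 - 11) - 70)**2 = (121*(-15) - 70)**2 = (-1815 - 70)**2 = (-1885)**2 = 3553225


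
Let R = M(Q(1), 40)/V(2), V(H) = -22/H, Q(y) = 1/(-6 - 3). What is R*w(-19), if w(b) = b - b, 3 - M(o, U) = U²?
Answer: 0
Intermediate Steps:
Q(y) = -⅑ (Q(y) = 1/(-9) = -⅑)
M(o, U) = 3 - U²
w(b) = 0
R = 1597/11 (R = (3 - 1*40²)/((-22/2)) = (3 - 1*1600)/((-22*½)) = (3 - 1600)/(-11) = -1597*(-1/11) = 1597/11 ≈ 145.18)
R*w(-19) = (1597/11)*0 = 0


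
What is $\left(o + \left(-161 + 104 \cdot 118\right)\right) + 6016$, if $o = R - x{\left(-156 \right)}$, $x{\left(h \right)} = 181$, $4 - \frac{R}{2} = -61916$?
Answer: $141786$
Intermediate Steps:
$R = 123840$ ($R = 8 - -123832 = 8 + 123832 = 123840$)
$o = 123659$ ($o = 123840 - 181 = 123659$)
$\left(o + \left(-161 + 104 \cdot 118\right)\right) + 6016 = \left(123659 + \left(-161 + 104 \cdot 118\right)\right) + 6016 = \left(123659 + \left(-161 + 12272\right)\right) + 6016 = \left(123659 + 12111\right) + 6016 = 135770 + 6016 = 141786$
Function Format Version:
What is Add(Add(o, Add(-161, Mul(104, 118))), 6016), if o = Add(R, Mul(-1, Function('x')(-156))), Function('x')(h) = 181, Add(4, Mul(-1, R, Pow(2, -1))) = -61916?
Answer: 141786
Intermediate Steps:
R = 123840 (R = Add(8, Mul(-2, -61916)) = Add(8, 123832) = 123840)
o = 123659 (o = Add(123840, Mul(-1, 181)) = Add(123840, -181) = 123659)
Add(Add(o, Add(-161, Mul(104, 118))), 6016) = Add(Add(123659, Add(-161, Mul(104, 118))), 6016) = Add(Add(123659, Add(-161, 12272)), 6016) = Add(Add(123659, 12111), 6016) = Add(135770, 6016) = 141786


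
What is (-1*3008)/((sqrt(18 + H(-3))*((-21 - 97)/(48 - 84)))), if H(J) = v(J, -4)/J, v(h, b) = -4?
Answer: -27072*sqrt(174)/1711 ≈ -208.71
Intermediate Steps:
H(J) = -4/J
(-1*3008)/((sqrt(18 + H(-3))*((-21 - 97)/(48 - 84)))) = (-1*3008)/((sqrt(18 - 4/(-3))*((-21 - 97)/(48 - 84)))) = -3008*18/(59*sqrt(18 - 4*(-1/3))) = -3008*18/(59*sqrt(18 + 4/3)) = -3008*9*sqrt(174)/1711 = -27072*sqrt(174)/1711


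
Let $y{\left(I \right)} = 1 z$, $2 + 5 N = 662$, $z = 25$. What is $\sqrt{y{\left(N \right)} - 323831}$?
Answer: $i \sqrt{323806} \approx 569.04 i$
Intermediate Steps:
$N = 132$ ($N = - \frac{2}{5} + \frac{1}{5} \cdot 662 = - \frac{2}{5} + \frac{662}{5} = 132$)
$y{\left(I \right)} = 25$ ($y{\left(I \right)} = 1 \cdot 25 = 25$)
$\sqrt{y{\left(N \right)} - 323831} = \sqrt{25 - 323831} = \sqrt{-323806} = i \sqrt{323806}$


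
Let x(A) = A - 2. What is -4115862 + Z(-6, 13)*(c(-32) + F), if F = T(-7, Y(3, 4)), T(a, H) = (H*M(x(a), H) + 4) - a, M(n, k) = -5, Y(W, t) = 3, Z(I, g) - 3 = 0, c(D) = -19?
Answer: -4115931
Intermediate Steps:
x(A) = -2 + A
Z(I, g) = 3 (Z(I, g) = 3 + 0 = 3)
T(a, H) = 4 - a - 5*H (T(a, H) = (H*(-5) + 4) - a = (-5*H + 4) - a = (4 - 5*H) - a = 4 - a - 5*H)
F = -4 (F = 4 - 1*(-7) - 5*3 = 4 + 7 - 15 = -4)
-4115862 + Z(-6, 13)*(c(-32) + F) = -4115862 + 3*(-19 - 4) = -4115862 + 3*(-23) = -4115862 - 69 = -4115931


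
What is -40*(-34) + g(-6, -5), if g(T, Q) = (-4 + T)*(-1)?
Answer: 1370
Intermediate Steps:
g(T, Q) = 4 - T
-40*(-34) + g(-6, -5) = -40*(-34) + (4 - 1*(-6)) = 1360 + (4 + 6) = 1360 + 10 = 1370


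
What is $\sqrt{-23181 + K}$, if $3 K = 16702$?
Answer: $\frac{i \sqrt{158523}}{3} \approx 132.72 i$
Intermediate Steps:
$K = \frac{16702}{3}$ ($K = \frac{1}{3} \cdot 16702 = \frac{16702}{3} \approx 5567.3$)
$\sqrt{-23181 + K} = \sqrt{-23181 + \frac{16702}{3}} = \sqrt{- \frac{52841}{3}} = \frac{i \sqrt{158523}}{3}$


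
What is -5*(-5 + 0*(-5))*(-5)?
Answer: -125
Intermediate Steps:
-5*(-5 + 0*(-5))*(-5) = -5*(-5 + 0)*(-5) = -5*(-5)*(-5) = 25*(-5) = -125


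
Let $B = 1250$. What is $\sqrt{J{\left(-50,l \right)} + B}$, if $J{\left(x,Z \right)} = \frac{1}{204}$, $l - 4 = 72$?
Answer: $\frac{\sqrt{13005051}}{102} \approx 35.355$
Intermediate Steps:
$l = 76$ ($l = 4 + 72 = 76$)
$J{\left(x,Z \right)} = \frac{1}{204}$
$\sqrt{J{\left(-50,l \right)} + B} = \sqrt{\frac{1}{204} + 1250} = \sqrt{\frac{255001}{204}} = \frac{\sqrt{13005051}}{102}$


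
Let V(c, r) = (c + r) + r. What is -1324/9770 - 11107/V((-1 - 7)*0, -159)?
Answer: 54047179/1553430 ≈ 34.792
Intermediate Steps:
V(c, r) = c + 2*r
-1324/9770 - 11107/V((-1 - 7)*0, -159) = -1324/9770 - 11107/((-1 - 7)*0 + 2*(-159)) = -1324*1/9770 - 11107/(-8*0 - 318) = -662/4885 - 11107/(0 - 318) = -662/4885 - 11107/(-318) = -662/4885 - 11107*(-1/318) = -662/4885 + 11107/318 = 54047179/1553430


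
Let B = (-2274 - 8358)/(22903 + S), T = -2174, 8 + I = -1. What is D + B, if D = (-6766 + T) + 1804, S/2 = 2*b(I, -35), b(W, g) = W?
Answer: -163189544/22867 ≈ -7136.5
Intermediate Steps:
I = -9 (I = -8 - 1 = -9)
S = -36 (S = 2*(2*(-9)) = 2*(-18) = -36)
B = -10632/22867 (B = (-2274 - 8358)/(22903 - 36) = -10632/22867 ≈ -0.46495)
D = -7136 (D = (-6766 - 2174) + 1804 = -8940 + 1804 = -7136)
D + B = -7136 - 10632/22867 = -163189544/22867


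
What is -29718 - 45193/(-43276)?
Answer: -1286030975/43276 ≈ -29717.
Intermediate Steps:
-29718 - 45193/(-43276) = -29718 - 45193*(-1)/43276 = -29718 - 1*(-45193/43276) = -29718 + 45193/43276 = -1286030975/43276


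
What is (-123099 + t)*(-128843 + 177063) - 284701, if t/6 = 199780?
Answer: 51864231119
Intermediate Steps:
t = 1198680 (t = 6*199780 = 1198680)
(-123099 + t)*(-128843 + 177063) - 284701 = (-123099 + 1198680)*(-128843 + 177063) - 284701 = 1075581*48220 - 284701 = 51864515820 - 284701 = 51864231119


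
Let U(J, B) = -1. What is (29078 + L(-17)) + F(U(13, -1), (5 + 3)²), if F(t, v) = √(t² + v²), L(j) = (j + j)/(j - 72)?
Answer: 2587976/89 + √4097 ≈ 29142.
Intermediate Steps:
L(j) = 2*j/(-72 + j) (L(j) = (2*j)/(-72 + j) = 2*j/(-72 + j))
(29078 + L(-17)) + F(U(13, -1), (5 + 3)²) = (29078 + 2*(-17)/(-72 - 17)) + √((-1)² + ((5 + 3)²)²) = (29078 + 2*(-17)/(-89)) + √(1 + (8²)²) = (29078 + 2*(-17)*(-1/89)) + √(1 + 64²) = (29078 + 34/89) + √(1 + 4096) = 2587976/89 + √4097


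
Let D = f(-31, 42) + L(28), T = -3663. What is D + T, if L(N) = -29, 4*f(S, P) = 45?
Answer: -14723/4 ≈ -3680.8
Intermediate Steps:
f(S, P) = 45/4 (f(S, P) = (¼)*45 = 45/4)
D = -71/4 (D = 45/4 - 29 = -71/4 ≈ -17.750)
D + T = -71/4 - 3663 = -14723/4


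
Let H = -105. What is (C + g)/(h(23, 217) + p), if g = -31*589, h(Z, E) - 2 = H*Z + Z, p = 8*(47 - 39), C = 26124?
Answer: -7865/2326 ≈ -3.3813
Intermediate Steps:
p = 64 (p = 8*8 = 64)
h(Z, E) = 2 - 104*Z (h(Z, E) = 2 + (-105*Z + Z) = 2 - 104*Z)
g = -18259
(C + g)/(h(23, 217) + p) = (26124 - 18259)/((2 - 104*23) + 64) = 7865/((2 - 2392) + 64) = 7865/(-2390 + 64) = 7865/(-2326) = 7865*(-1/2326) = -7865/2326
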